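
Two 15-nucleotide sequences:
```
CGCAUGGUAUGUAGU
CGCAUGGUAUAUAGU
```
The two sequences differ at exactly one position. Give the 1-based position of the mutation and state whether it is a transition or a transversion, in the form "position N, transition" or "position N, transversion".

position 11, transition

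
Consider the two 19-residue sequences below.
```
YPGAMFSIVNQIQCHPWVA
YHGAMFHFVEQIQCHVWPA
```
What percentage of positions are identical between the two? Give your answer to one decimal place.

Mismatches at positions 2, 7, 8, 10, 16, 18 (1-based): 6 of 19.
Identical positions: 13/19 = 68.42% → 68.4%.

68.4%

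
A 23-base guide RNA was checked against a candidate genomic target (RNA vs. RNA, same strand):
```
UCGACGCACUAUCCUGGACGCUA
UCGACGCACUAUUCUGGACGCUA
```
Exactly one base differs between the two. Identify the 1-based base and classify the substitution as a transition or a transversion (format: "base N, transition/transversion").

base 13, transition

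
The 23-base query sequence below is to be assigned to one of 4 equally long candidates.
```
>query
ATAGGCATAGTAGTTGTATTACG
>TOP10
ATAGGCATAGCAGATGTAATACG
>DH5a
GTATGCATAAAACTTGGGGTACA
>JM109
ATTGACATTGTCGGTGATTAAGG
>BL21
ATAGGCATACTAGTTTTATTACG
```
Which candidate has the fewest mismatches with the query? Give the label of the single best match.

BL21

TOP10 differs at 3 bases; DH5a differs at 9 bases; JM109 differs at 9 bases; BL21 differs at 2 bases. The closest is BL21.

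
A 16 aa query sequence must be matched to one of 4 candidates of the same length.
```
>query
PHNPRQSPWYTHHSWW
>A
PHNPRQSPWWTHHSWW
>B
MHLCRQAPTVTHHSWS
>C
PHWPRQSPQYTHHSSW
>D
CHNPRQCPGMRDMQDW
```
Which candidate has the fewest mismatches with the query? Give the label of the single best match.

A

A differs at 1 residue; B differs at 7 residues; C differs at 3 residues; D differs at 9 residues. The closest is A.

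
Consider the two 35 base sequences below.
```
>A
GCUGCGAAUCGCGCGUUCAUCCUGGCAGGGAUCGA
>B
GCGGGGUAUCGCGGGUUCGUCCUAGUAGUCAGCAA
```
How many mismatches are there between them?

The sequences differ at positions 3, 5, 7, 14, 19, 24, 26, 29, 30, 32, 34 (1-based) — 11 in total.

11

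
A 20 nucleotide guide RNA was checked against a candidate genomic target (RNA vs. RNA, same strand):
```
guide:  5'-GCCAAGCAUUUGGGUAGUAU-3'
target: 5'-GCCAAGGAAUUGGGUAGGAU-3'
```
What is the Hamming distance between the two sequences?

3

Mismatches (1-based): base 7: C→G; base 9: U→A; base 18: U→G.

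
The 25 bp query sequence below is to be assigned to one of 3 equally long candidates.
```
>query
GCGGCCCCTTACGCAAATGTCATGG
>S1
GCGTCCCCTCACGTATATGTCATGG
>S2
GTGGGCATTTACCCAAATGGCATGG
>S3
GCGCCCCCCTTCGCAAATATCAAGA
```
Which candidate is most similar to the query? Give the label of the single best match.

S1

S1 differs at 4 positions; S2 differs at 6 positions; S3 differs at 6 positions. The closest is S1.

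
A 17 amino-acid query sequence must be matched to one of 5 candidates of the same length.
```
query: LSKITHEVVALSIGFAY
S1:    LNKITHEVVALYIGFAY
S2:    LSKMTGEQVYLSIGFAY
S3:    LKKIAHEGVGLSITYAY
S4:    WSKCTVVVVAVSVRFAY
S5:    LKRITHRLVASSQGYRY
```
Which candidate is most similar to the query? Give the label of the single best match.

S1

S1 differs at 2 positions; S2 differs at 4 positions; S3 differs at 6 positions; S4 differs at 7 positions; S5 differs at 8 positions. The closest is S1.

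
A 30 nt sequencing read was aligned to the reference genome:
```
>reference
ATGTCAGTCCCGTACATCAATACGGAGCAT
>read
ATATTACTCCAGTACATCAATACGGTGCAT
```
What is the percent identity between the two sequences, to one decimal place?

Mismatches at positions 3, 5, 7, 11, 26 (1-based): 5 of 30.
Identical positions: 25/30 = 83.33% → 83.3%.

83.3%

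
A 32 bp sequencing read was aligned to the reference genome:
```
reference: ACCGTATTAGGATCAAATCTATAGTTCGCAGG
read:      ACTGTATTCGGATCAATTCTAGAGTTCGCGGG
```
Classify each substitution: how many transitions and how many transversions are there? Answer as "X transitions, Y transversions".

Transitions (purine↔purine or pyrimidine↔pyrimidine): 3 C→T, 30 A→G.
Transversions (purine↔pyrimidine): 9 A→C, 17 A→T, 22 T→G.

2 transitions, 3 transversions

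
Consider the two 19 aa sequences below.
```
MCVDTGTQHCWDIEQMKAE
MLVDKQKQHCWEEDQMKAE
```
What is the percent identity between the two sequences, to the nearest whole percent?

63%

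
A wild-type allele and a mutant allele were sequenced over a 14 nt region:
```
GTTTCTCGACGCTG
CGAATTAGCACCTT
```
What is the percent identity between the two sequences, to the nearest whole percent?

10 positions differ (1, 2, 3, 4, 5, 7, 9, 10, 11, 14), so 4 of 14 match: 4/14 = 28.57%.

29%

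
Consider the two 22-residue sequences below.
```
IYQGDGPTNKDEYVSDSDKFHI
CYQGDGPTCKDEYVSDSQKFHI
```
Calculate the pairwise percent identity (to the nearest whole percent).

86%

Mismatches at positions 1, 9, 18 (1-based): 3 of 22.
Identical positions: 19/22 = 86.36% → 86%.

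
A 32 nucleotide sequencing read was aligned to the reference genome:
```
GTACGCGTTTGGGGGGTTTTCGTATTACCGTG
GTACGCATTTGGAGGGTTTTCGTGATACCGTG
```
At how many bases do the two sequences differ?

The sequences differ at bases 7, 13, 24, 25 (1-based) — 4 in total.

4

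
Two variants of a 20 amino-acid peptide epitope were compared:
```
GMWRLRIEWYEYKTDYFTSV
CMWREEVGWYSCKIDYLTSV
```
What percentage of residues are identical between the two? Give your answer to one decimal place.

9 positions differ (1, 5, 6, 7, 8, 11, 12, 14, 17), so 11 of 20 match: 11/20 = 55%.

55.0%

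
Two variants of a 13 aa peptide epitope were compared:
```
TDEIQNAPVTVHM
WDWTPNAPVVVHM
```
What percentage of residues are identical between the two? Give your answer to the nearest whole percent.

62%

5 positions differ (1, 3, 4, 5, 10), so 8 of 13 match: 8/13 = 61.54%.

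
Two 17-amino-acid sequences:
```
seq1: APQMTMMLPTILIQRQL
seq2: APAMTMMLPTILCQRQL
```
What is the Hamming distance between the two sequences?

Mismatches (1-based): residue 3: Q→A; residue 13: I→C.

2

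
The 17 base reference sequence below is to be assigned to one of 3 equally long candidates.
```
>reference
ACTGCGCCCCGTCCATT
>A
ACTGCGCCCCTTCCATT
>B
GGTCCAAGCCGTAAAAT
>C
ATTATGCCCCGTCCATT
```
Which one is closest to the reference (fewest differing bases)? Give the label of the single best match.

A differs at 1 base; B differs at 9 bases; C differs at 3 bases. The closest is A.

A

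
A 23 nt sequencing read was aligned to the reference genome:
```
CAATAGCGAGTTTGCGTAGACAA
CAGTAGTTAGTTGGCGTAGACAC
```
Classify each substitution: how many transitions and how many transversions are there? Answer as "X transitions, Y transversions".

Transitions (purine↔purine or pyrimidine↔pyrimidine): 3 A→G, 7 C→T.
Transversions (purine↔pyrimidine): 8 G→T, 13 T→G, 23 A→C.

2 transitions, 3 transversions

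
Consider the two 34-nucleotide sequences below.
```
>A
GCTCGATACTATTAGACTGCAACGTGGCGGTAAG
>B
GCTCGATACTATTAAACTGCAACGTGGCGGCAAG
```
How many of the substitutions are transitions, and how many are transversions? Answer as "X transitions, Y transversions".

Transitions (purine↔purine or pyrimidine↔pyrimidine): 15 G→A, 31 T→C.
Transversions (purine↔pyrimidine): none.

2 transitions, 0 transversions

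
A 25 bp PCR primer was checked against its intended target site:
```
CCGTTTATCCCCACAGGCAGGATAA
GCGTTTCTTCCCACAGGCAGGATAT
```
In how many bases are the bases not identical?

The sequences differ at bases 1, 7, 9, 25 (1-based) — 4 in total.

4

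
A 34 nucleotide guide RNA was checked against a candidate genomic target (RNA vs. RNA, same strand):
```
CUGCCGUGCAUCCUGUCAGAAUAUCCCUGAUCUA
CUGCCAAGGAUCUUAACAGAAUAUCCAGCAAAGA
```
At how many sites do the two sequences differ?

Comparing position by position, 12 sites differ: 6 (G/A), 7 (U/A), 9 (C/G), 13 (C/U), 15 (G/A), 16 (U/A), 27 (C/A), 28 (U/G), 29 (G/C), 31 (U/A), 32 (C/A), 33 (U/G).

12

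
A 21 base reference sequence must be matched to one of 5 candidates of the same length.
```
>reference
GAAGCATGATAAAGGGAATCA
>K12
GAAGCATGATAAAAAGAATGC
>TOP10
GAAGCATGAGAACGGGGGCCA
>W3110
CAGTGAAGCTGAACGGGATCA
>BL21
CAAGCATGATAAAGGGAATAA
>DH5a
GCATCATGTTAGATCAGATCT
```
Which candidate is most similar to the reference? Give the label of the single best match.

K12 differs at 4 bases; TOP10 differs at 5 bases; W3110 differs at 9 bases; BL21 differs at 2 bases; DH5a differs at 9 bases. The closest is BL21.

BL21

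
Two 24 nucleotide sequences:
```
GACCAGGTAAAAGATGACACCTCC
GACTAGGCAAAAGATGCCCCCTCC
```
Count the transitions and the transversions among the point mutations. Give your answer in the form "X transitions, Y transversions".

2 transitions, 2 transversions

Transitions (purine↔purine or pyrimidine↔pyrimidine): 4 C→T, 8 T→C.
Transversions (purine↔pyrimidine): 17 A→C, 19 A→C.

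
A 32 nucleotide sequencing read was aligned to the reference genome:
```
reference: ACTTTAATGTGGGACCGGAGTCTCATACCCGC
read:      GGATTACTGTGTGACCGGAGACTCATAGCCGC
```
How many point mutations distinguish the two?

7

Comparing position by position, 7 bases differ: 1 (A/G), 2 (C/G), 3 (T/A), 7 (A/C), 12 (G/T), 21 (T/A), 28 (C/G).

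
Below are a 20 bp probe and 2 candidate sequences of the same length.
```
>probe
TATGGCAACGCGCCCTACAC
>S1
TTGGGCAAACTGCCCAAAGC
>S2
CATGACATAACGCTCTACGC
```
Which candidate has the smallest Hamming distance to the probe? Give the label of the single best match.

S2

S1 differs at 8 positions; S2 differs at 7 positions. The closest is S2.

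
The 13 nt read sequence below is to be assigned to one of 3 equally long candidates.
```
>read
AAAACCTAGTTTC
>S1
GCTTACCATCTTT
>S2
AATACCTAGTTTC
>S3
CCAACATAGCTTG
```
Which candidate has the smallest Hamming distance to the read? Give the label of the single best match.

S2

Hamming distances to read — S1: 9; S2: 1; S3: 5.
Smallest is S2 with 1 mismatch.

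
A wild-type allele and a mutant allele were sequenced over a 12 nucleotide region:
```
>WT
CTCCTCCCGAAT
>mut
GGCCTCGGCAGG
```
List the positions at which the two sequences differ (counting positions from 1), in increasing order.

1, 2, 7, 8, 9, 11, 12

Differences at position 1 (C→G), position 2 (T→G), position 7 (C→G), position 8 (C→G), position 9 (G→C), position 11 (A→G), position 12 (T→G).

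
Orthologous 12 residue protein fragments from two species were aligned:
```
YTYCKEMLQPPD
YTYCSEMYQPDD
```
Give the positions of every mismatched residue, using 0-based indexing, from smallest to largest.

Scanning 0-based: 4: K/S; 7: L/Y; 10: P/D.

4, 7, 10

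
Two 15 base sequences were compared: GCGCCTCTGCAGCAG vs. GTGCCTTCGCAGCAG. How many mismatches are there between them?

3

The sequences differ at sites 2, 7, 8 (1-based) — 3 in total.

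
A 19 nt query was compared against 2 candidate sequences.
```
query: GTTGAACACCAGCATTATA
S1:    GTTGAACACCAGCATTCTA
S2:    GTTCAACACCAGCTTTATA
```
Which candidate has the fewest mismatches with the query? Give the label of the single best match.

Hamming distances to query — S1: 1; S2: 2.
Smallest is S1 with 1 mismatch.

S1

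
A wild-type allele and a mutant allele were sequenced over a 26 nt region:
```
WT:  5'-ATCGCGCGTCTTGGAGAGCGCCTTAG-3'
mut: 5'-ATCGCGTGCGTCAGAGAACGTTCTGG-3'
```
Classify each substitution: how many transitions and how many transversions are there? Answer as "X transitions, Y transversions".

Transitions (purine↔purine or pyrimidine↔pyrimidine): 7 C→T, 9 T→C, 12 T→C, 13 G→A, 18 G→A, 21 C→T, 22 C→T, 23 T→C, 25 A→G.
Transversions (purine↔pyrimidine): 10 C→G.

9 transitions, 1 transversion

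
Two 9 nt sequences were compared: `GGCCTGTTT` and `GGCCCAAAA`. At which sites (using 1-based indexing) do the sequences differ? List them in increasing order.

Scanning 1-based: 5: T/C; 6: G/A; 7: T/A; 8: T/A; 9: T/A.

5, 6, 7, 8, 9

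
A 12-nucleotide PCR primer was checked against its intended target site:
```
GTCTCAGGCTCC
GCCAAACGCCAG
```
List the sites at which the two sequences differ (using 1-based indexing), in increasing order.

2, 4, 5, 7, 10, 11, 12

Differences at site 2 (T→C), site 4 (T→A), site 5 (C→A), site 7 (G→C), site 10 (T→C), site 11 (C→A), site 12 (C→G).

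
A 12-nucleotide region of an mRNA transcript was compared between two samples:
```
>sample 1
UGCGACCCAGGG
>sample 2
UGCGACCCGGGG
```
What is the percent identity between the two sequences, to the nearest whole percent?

1 position differs (9), so 11 of 12 match: 11/12 = 91.67%.

92%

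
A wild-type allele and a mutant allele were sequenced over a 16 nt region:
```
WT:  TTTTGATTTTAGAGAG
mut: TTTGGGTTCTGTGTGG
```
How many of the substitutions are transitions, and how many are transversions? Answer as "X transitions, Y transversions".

5 transitions, 3 transversions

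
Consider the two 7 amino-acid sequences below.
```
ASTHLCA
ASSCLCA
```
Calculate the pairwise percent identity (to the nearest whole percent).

2 positions differ (3, 4), so 5 of 7 match: 5/7 = 71.43%.

71%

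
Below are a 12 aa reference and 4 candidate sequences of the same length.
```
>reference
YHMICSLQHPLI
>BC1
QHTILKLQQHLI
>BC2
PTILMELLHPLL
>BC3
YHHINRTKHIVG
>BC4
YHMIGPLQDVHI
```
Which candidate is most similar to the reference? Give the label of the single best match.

Hamming distances to reference — BC1: 6; BC2: 8; BC3: 8; BC4: 5.
Smallest is BC4 with 5 mismatches.

BC4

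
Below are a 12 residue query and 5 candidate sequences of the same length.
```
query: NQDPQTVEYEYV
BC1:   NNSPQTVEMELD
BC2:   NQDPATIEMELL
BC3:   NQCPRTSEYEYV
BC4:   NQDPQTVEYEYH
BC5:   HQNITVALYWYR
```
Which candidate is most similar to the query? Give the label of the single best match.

BC4

Hamming distances to query — BC1: 5; BC2: 5; BC3: 3; BC4: 1; BC5: 9.
Smallest is BC4 with 1 mismatch.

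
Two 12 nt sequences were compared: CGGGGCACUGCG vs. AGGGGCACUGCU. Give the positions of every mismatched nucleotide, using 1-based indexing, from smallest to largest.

1, 12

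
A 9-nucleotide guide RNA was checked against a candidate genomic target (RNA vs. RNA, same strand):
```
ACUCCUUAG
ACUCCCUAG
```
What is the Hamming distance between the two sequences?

Mismatches (1-based): position 6: U→C.

1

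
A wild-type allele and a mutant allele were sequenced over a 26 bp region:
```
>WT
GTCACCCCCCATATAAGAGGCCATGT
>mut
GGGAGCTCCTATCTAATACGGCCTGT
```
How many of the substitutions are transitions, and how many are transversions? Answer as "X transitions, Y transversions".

Mismatches (1-based):
site 2: T→G (pyrimidine→purine, transversion)
site 3: C→G (pyrimidine→purine, transversion)
site 5: C→G (pyrimidine→purine, transversion)
site 7: C→T (pyrimidine→pyrimidine, transition)
site 10: C→T (pyrimidine→pyrimidine, transition)
site 13: A→C (purine→pyrimidine, transversion)
site 17: G→T (purine→pyrimidine, transversion)
site 19: G→C (purine→pyrimidine, transversion)
site 21: C→G (pyrimidine→purine, transversion)
site 23: A→C (purine→pyrimidine, transversion)

2 transitions, 8 transversions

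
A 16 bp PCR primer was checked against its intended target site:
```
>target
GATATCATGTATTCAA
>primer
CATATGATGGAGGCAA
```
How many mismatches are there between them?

Comparing position by position, 5 positions differ: 1 (G/C), 6 (C/G), 10 (T/G), 12 (T/G), 13 (T/G).

5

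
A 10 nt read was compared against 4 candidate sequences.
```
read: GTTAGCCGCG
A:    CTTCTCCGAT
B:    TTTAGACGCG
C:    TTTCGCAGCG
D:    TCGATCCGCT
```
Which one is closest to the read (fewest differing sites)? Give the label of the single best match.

B

Hamming distances to read — A: 5; B: 2; C: 3; D: 5.
Smallest is B with 2 mismatches.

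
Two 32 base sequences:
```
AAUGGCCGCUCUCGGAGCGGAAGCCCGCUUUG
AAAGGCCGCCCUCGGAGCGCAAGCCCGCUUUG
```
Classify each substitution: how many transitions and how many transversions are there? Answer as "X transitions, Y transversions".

1 transition, 2 transversions

Transitions (purine↔purine or pyrimidine↔pyrimidine): 10 U→C.
Transversions (purine↔pyrimidine): 3 U→A, 20 G→C.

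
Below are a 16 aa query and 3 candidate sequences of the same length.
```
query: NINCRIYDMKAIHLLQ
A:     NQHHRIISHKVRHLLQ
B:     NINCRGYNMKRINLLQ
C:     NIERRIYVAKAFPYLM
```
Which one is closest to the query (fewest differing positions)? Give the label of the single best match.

A differs at 8 positions; B differs at 4 positions; C differs at 8 positions. The closest is B.

B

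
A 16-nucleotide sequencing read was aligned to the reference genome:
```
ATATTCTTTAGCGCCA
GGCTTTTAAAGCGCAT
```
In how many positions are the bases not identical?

Comparing position by position, 8 positions differ: 1 (A/G), 2 (T/G), 3 (A/C), 6 (C/T), 8 (T/A), 9 (T/A), 15 (C/A), 16 (A/T).

8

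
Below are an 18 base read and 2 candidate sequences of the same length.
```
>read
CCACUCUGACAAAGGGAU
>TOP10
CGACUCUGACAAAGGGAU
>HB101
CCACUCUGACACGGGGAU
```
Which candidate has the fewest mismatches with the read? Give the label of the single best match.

Hamming distances to read — TOP10: 1; HB101: 2.
Smallest is TOP10 with 1 mismatch.

TOP10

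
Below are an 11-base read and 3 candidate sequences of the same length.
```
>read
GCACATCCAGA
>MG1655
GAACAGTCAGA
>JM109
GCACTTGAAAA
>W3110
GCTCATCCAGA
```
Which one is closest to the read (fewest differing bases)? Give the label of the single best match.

W3110

MG1655 differs at 3 bases; JM109 differs at 4 bases; W3110 differs at 1 base. The closest is W3110.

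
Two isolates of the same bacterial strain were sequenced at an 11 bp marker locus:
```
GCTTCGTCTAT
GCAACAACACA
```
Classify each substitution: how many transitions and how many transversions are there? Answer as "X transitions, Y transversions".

Transitions (purine↔purine or pyrimidine↔pyrimidine): 6 G→A.
Transversions (purine↔pyrimidine): 3 T→A, 4 T→A, 7 T→A, 9 T→A, 10 A→C, 11 T→A.

1 transition, 6 transversions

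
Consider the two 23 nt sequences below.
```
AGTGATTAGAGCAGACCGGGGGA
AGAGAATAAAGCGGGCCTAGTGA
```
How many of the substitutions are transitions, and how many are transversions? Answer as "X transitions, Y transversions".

Transitions (purine↔purine or pyrimidine↔pyrimidine): 9 G→A, 13 A→G, 15 A→G, 19 G→A.
Transversions (purine↔pyrimidine): 3 T→A, 6 T→A, 18 G→T, 21 G→T.

4 transitions, 4 transversions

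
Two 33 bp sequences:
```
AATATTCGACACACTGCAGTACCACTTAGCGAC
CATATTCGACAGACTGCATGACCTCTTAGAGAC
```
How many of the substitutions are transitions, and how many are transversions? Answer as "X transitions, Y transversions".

Mismatches (1-based):
position 1: A→C (purine→pyrimidine, transversion)
position 12: C→G (pyrimidine→purine, transversion)
position 19: G→T (purine→pyrimidine, transversion)
position 20: T→G (pyrimidine→purine, transversion)
position 24: A→T (purine→pyrimidine, transversion)
position 30: C→A (pyrimidine→purine, transversion)

0 transitions, 6 transversions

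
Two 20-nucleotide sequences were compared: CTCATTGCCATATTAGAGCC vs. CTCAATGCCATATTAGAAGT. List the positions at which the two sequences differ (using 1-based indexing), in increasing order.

Differences at position 5 (T→A), position 18 (G→A), position 19 (C→G), position 20 (C→T).

5, 18, 19, 20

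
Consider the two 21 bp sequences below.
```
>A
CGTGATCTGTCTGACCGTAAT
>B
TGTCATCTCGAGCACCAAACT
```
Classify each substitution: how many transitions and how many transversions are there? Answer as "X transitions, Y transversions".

Transitions (purine↔purine or pyrimidine↔pyrimidine): 1 C→T, 17 G→A.
Transversions (purine↔pyrimidine): 4 G→C, 9 G→C, 10 T→G, 11 C→A, 12 T→G, 13 G→C, 18 T→A, 20 A→C.

2 transitions, 8 transversions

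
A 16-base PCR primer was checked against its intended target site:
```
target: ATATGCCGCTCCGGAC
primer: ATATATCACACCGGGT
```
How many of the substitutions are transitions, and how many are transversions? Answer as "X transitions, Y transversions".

5 transitions, 1 transversion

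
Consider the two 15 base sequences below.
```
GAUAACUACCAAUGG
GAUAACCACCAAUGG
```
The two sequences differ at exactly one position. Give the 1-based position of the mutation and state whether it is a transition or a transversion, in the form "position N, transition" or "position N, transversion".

position 7, transition

The sequences differ only at position 7: U→C (pyrimidine→pyrimidine), a transition.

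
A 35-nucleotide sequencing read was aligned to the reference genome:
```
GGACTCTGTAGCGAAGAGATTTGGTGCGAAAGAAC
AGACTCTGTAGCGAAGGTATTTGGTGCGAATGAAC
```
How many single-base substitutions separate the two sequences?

4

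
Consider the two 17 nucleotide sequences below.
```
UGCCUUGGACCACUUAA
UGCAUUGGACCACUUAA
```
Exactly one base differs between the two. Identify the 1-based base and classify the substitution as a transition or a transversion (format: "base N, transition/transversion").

base 4, transversion

Base 4 changes C→A. C is a pyrimidine and A is a purine, so this is a transversion.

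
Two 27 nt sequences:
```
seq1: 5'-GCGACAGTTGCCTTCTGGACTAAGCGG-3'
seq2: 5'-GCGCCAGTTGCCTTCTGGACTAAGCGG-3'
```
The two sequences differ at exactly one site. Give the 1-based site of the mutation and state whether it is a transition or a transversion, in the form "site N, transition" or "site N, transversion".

site 4, transversion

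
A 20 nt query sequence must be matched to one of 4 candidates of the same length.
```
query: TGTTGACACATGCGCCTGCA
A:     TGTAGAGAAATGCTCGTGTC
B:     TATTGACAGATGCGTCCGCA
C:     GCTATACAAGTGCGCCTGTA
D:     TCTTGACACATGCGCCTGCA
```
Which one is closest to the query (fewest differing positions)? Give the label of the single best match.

Hamming distances to query — A: 7; B: 4; C: 7; D: 1.
Smallest is D with 1 mismatch.

D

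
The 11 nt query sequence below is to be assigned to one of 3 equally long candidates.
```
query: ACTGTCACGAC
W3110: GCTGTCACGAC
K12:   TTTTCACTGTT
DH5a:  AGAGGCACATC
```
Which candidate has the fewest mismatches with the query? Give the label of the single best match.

Hamming distances to query — W3110: 1; K12: 9; DH5a: 5.
Smallest is W3110 with 1 mismatch.

W3110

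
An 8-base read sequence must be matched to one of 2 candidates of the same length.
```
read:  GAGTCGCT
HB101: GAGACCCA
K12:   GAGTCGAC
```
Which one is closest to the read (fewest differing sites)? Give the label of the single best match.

K12

Hamming distances to read — HB101: 3; K12: 2.
Smallest is K12 with 2 mismatches.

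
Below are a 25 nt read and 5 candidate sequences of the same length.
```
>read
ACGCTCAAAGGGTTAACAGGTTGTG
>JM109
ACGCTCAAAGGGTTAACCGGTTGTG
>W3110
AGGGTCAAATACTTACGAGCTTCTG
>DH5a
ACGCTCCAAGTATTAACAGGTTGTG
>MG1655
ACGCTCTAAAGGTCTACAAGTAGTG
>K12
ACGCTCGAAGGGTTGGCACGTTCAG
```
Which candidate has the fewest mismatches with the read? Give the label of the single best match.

JM109

Hamming distances to read — JM109: 1; W3110: 9; DH5a: 3; MG1655: 6; K12: 6.
Smallest is JM109 with 1 mismatch.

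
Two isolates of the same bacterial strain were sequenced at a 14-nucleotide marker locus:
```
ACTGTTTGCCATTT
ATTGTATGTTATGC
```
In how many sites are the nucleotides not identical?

6

Mismatches (1-based): site 2: C→T; site 6: T→A; site 9: C→T; site 10: C→T; site 13: T→G; site 14: T→C.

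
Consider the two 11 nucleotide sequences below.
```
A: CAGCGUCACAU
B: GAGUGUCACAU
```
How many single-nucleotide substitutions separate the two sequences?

The sequences differ at bases 1, 4 (1-based) — 2 in total.

2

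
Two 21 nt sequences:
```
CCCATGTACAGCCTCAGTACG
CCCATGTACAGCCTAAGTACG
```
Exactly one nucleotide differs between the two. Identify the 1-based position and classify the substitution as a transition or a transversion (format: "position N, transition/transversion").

position 15, transversion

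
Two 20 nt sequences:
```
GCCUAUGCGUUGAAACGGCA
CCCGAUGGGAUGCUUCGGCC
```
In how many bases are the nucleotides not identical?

8

The sequences differ at bases 1, 4, 8, 10, 13, 14, 15, 20 (1-based) — 8 in total.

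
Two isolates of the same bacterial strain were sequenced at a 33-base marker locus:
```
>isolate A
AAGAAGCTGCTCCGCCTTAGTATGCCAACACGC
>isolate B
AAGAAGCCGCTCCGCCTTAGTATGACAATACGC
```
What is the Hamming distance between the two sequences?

3

The sequences differ at sites 8, 25, 29 (1-based) — 3 in total.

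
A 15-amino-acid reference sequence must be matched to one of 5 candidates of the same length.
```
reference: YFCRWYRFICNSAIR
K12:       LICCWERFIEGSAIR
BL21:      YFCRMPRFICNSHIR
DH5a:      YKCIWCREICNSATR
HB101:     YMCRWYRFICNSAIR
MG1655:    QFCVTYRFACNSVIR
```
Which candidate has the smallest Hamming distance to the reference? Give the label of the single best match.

K12 differs at 6 positions; BL21 differs at 3 positions; DH5a differs at 5 positions; HB101 differs at 1 position; MG1655 differs at 5 positions. The closest is HB101.

HB101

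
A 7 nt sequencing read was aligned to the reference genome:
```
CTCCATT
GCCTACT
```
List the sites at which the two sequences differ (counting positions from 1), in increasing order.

Scanning 1-based: 1: C/G; 2: T/C; 4: C/T; 6: T/C.

1, 2, 4, 6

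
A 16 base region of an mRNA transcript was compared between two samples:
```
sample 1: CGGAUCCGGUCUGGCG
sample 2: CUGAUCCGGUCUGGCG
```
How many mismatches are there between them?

Mismatches (1-based): base 2: G→U.

1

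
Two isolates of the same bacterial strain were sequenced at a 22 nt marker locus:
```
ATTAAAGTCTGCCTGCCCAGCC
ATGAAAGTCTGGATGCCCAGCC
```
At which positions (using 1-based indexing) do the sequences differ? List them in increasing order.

Scanning 1-based: 3: T/G; 12: C/G; 13: C/A.

3, 12, 13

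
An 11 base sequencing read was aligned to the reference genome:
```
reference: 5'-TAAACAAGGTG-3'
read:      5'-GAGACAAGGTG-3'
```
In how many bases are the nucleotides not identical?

2

Comparing position by position, 2 bases differ: 1 (T/G), 3 (A/G).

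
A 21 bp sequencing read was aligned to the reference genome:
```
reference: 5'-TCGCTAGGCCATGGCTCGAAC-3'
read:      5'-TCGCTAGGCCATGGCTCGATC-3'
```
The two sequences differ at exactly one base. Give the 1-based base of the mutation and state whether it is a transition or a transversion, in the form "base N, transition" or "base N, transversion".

base 20, transversion

The sequences differ only at base 20: A→T (purine→pyrimidine), a transversion.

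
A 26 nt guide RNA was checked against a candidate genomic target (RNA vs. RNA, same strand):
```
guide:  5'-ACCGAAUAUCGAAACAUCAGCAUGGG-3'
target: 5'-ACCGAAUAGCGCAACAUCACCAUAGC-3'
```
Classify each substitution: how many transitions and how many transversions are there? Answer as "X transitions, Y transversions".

1 transition, 4 transversions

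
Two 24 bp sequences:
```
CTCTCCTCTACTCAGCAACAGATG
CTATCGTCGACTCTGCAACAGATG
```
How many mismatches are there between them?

4

Mismatches (1-based): base 3: C→A; base 6: C→G; base 9: T→G; base 14: A→T.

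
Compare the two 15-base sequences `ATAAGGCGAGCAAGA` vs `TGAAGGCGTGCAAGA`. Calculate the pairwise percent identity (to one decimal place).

80.0%

3 positions differ (1, 2, 9), so 12 of 15 match: 12/15 = 80%.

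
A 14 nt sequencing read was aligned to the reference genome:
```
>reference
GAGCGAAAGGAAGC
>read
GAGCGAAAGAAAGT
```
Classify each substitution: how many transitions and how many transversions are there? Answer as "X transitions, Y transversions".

2 transitions, 0 transversions

Mismatches (1-based):
site 10: G→A (purine→purine, transition)
site 14: C→T (pyrimidine→pyrimidine, transition)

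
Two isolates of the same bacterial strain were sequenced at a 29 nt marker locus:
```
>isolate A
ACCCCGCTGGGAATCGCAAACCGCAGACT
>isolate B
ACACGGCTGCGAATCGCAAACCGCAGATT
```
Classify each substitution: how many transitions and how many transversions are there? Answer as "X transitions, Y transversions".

1 transition, 3 transversions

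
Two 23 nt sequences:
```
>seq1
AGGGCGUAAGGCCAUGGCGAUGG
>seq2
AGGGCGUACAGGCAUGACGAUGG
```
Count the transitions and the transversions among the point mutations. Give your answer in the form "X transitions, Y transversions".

2 transitions, 2 transversions

Mismatches (1-based):
base 9: A→C (purine→pyrimidine, transversion)
base 10: G→A (purine→purine, transition)
base 12: C→G (pyrimidine→purine, transversion)
base 17: G→A (purine→purine, transition)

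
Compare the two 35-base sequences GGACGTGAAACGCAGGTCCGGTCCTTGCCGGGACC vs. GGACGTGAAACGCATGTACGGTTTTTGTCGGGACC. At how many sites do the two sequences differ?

5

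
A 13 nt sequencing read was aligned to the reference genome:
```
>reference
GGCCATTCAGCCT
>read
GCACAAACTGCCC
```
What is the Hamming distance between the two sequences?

Mismatches (1-based): base 2: G→C; base 3: C→A; base 6: T→A; base 7: T→A; base 9: A→T; base 13: T→C.

6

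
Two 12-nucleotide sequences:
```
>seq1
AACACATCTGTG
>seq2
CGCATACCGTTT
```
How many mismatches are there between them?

The sequences differ at sites 1, 2, 5, 7, 9, 10, 12 (1-based) — 7 in total.

7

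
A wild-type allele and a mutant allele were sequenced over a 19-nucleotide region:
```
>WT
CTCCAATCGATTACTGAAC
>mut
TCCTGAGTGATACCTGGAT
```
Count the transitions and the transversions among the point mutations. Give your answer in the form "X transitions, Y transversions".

Transitions (purine↔purine or pyrimidine↔pyrimidine): 1 C→T, 2 T→C, 4 C→T, 5 A→G, 8 C→T, 17 A→G, 19 C→T.
Transversions (purine↔pyrimidine): 7 T→G, 12 T→A, 13 A→C.

7 transitions, 3 transversions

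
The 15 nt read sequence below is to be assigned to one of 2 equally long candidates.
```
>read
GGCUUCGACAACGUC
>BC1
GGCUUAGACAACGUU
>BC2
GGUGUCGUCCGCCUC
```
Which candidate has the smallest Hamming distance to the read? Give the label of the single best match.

BC1 differs at 2 bases; BC2 differs at 6 bases. The closest is BC1.

BC1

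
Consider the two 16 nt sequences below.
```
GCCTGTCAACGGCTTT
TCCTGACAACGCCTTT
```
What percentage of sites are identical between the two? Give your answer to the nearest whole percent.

81%

Mismatches at positions 1, 6, 12 (1-based): 3 of 16.
Identical positions: 13/16 = 81.25% → 81%.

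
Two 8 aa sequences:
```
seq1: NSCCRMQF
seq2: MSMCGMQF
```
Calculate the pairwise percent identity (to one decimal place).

Mismatches at positions 1, 3, 5 (1-based): 3 of 8.
Identical positions: 5/8 = 62.5% → 62.5%.

62.5%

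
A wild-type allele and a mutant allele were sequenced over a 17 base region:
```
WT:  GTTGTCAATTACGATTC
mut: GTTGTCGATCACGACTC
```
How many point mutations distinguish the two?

3

Mismatches (1-based): position 7: A→G; position 10: T→C; position 15: T→C.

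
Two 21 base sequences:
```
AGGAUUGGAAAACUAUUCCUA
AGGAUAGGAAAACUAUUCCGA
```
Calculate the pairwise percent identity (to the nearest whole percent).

90%

Mismatches at positions 6, 20 (1-based): 2 of 21.
Identical positions: 19/21 = 90.48% → 90%.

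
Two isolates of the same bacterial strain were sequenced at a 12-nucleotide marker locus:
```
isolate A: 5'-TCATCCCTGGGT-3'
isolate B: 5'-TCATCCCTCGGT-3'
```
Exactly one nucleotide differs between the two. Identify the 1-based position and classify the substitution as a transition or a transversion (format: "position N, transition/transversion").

position 9, transversion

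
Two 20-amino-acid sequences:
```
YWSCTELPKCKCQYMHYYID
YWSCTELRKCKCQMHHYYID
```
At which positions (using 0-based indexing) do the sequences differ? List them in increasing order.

7, 13, 14

Scanning 0-based: 7: P/R; 13: Y/M; 14: M/H.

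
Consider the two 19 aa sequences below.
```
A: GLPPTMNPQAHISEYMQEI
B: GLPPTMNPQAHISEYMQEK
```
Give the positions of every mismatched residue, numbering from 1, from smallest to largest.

19

Scanning 1-based: 19: I/K.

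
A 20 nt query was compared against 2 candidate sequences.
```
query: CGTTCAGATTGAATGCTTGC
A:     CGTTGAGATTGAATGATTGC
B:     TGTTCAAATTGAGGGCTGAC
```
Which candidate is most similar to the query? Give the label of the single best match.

A differs at 2 sites; B differs at 6 sites. The closest is A.

A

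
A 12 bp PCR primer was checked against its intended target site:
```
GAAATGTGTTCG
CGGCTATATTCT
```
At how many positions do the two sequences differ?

7

Mismatches (1-based): position 1: G→C; position 2: A→G; position 3: A→G; position 4: A→C; position 6: G→A; position 8: G→A; position 12: G→T.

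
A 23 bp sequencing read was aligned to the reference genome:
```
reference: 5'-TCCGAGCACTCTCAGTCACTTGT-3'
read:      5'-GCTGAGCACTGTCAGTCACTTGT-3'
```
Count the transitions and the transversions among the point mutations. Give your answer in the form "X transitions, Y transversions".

Transitions (purine↔purine or pyrimidine↔pyrimidine): 3 C→T.
Transversions (purine↔pyrimidine): 1 T→G, 11 C→G.

1 transition, 2 transversions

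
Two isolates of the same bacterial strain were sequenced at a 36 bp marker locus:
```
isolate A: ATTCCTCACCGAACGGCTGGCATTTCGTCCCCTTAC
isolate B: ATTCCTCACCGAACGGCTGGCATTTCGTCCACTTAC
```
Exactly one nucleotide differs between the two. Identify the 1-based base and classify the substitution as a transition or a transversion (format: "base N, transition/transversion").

The sequences differ only at base 31: C→A (pyrimidine→purine), a transversion.

base 31, transversion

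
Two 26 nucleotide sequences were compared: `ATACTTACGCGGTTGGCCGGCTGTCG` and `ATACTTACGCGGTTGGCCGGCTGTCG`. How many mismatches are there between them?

0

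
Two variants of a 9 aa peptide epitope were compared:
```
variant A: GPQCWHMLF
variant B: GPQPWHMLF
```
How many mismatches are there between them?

Mismatches (1-based): position 4: C→P.

1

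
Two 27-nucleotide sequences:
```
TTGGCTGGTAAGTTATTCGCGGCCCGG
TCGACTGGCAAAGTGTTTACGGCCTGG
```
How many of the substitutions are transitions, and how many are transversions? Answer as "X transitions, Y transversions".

Transitions (purine↔purine or pyrimidine↔pyrimidine): 2 T→C, 4 G→A, 9 T→C, 12 G→A, 15 A→G, 18 C→T, 19 G→A, 25 C→T.
Transversions (purine↔pyrimidine): 13 T→G.

8 transitions, 1 transversion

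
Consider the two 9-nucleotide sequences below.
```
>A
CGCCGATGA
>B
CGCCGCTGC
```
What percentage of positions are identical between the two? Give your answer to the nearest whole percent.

78%

2 positions differ (6, 9), so 7 of 9 match: 7/9 = 77.78%.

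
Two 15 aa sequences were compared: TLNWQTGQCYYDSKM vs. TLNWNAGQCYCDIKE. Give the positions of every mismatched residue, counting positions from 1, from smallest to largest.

Differences at position 5 (Q→N), position 6 (T→A), position 11 (Y→C), position 13 (S→I), position 15 (M→E).

5, 6, 11, 13, 15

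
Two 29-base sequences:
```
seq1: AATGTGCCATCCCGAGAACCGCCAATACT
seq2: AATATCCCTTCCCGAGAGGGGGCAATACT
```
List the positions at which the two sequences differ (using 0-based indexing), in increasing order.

Scanning 0-based: 3: G/A; 5: G/C; 8: A/T; 17: A/G; 18: C/G; 19: C/G; 21: C/G.

3, 5, 8, 17, 18, 19, 21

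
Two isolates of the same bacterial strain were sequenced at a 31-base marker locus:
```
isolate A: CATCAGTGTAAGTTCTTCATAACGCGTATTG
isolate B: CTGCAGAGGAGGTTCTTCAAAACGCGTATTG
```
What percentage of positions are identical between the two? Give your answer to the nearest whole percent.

Mismatches at positions 2, 3, 7, 9, 11, 20 (1-based): 6 of 31.
Identical positions: 25/31 = 80.65% → 81%.

81%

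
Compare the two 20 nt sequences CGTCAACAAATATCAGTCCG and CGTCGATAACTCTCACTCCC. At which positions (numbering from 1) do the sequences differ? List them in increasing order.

5, 7, 10, 12, 16, 20

Differences at position 5 (A→G), position 7 (C→T), position 10 (A→C), position 12 (A→C), position 16 (G→C), position 20 (G→C).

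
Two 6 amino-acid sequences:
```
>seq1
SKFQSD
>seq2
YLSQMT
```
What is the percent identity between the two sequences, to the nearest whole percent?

5 positions differ (1, 2, 3, 5, 6), so 1 of 6 match: 1/6 = 16.67%.

17%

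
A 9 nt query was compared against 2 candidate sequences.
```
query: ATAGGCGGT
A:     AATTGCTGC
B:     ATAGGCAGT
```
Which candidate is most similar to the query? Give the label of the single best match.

B

Hamming distances to query — A: 5; B: 1.
Smallest is B with 1 mismatch.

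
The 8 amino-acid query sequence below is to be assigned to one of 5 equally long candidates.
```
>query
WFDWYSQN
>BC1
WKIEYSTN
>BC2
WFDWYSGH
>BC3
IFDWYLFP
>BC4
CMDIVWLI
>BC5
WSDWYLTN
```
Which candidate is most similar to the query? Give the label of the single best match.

BC2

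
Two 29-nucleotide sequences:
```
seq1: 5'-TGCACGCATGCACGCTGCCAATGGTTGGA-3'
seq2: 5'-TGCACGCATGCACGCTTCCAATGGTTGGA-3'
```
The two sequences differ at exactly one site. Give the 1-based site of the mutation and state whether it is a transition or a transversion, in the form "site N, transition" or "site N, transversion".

site 17, transversion

Site 17 changes G→T. G is a purine and T is a pyrimidine, so this is a transversion.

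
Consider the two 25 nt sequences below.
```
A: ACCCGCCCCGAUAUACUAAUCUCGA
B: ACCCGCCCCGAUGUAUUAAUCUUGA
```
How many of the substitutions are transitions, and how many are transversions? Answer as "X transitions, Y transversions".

Mismatches (1-based):
site 13: A→G (purine→purine, transition)
site 16: C→U (pyrimidine→pyrimidine, transition)
site 23: C→U (pyrimidine→pyrimidine, transition)

3 transitions, 0 transversions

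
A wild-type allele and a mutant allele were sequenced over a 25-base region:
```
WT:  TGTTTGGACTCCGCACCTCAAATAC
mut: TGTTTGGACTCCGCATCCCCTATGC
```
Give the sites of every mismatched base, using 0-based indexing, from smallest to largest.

Differences at site 15 (C→T), site 17 (T→C), site 19 (A→C), site 20 (A→T), site 23 (A→G).

15, 17, 19, 20, 23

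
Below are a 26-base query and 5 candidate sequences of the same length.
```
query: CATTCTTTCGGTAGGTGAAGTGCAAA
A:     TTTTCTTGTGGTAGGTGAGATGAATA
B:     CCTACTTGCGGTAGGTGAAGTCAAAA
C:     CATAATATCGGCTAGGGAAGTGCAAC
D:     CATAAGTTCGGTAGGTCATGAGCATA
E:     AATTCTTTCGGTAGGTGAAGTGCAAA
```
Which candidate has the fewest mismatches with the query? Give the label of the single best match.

E

A differs at 8 bases; B differs at 5 bases; C differs at 8 bases; D differs at 7 bases; E differs at 1 base. The closest is E.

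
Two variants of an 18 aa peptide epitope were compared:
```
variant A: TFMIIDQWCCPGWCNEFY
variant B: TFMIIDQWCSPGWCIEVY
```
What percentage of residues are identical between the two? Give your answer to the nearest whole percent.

Mismatches at positions 10, 15, 17 (1-based): 3 of 18.
Identical positions: 15/18 = 83.33% → 83%.

83%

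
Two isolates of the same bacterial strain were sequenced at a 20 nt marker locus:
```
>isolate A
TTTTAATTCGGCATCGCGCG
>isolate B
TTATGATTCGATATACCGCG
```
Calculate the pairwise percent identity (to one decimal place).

70.0%

6 positions differ (3, 5, 11, 12, 15, 16), so 14 of 20 match: 14/20 = 70%.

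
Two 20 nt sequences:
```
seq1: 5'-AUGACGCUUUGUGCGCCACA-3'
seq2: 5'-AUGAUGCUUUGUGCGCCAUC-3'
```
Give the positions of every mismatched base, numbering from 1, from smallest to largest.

Differences at position 5 (C→U), position 19 (C→U), position 20 (A→C).

5, 19, 20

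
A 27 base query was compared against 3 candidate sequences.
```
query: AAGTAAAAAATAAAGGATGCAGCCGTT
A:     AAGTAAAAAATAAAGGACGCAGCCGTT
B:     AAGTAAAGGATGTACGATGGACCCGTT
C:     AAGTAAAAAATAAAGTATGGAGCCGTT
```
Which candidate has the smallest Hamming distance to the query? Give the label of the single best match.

Hamming distances to query — A: 1; B: 7; C: 2.
Smallest is A with 1 mismatch.

A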